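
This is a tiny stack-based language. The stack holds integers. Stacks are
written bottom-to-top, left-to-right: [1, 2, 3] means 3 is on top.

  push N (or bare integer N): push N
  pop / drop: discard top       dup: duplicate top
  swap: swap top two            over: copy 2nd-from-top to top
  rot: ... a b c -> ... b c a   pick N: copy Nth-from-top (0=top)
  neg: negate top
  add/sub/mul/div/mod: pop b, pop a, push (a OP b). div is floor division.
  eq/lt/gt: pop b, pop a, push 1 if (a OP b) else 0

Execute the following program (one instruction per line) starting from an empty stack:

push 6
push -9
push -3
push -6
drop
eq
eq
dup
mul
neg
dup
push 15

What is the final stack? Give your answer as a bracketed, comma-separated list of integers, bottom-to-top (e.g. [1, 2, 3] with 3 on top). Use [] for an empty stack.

Answer: [0, 0, 15]

Derivation:
After 'push 6': [6]
After 'push -9': [6, -9]
After 'push -3': [6, -9, -3]
After 'push -6': [6, -9, -3, -6]
After 'drop': [6, -9, -3]
After 'eq': [6, 0]
After 'eq': [0]
After 'dup': [0, 0]
After 'mul': [0]
After 'neg': [0]
After 'dup': [0, 0]
After 'push 15': [0, 0, 15]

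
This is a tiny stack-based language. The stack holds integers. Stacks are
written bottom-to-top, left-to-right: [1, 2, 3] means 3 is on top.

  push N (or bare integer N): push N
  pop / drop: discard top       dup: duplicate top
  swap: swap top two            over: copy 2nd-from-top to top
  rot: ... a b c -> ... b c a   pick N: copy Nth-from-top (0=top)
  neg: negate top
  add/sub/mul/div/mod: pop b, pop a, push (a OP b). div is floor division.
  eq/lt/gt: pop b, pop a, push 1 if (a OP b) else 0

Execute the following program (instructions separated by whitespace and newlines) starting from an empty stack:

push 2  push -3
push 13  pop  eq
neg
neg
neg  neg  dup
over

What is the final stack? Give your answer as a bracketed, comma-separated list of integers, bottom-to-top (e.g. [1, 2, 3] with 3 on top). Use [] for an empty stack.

After 'push 2': [2]
After 'push -3': [2, -3]
After 'push 13': [2, -3, 13]
After 'pop': [2, -3]
After 'eq': [0]
After 'neg': [0]
After 'neg': [0]
After 'neg': [0]
After 'neg': [0]
After 'dup': [0, 0]
After 'over': [0, 0, 0]

Answer: [0, 0, 0]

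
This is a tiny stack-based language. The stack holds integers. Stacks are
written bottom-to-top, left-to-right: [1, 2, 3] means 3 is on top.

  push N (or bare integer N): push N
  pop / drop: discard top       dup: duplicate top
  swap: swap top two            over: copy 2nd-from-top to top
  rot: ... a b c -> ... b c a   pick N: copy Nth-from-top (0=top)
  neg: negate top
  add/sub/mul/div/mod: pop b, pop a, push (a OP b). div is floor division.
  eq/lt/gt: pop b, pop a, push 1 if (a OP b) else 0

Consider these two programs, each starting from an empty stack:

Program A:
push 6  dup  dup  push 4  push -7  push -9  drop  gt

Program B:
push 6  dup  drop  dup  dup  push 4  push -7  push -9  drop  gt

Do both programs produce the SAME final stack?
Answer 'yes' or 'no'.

Answer: yes

Derivation:
Program A trace:
  After 'push 6': [6]
  After 'dup': [6, 6]
  After 'dup': [6, 6, 6]
  After 'push 4': [6, 6, 6, 4]
  After 'push -7': [6, 6, 6, 4, -7]
  After 'push -9': [6, 6, 6, 4, -7, -9]
  After 'drop': [6, 6, 6, 4, -7]
  After 'gt': [6, 6, 6, 1]
Program A final stack: [6, 6, 6, 1]

Program B trace:
  After 'push 6': [6]
  After 'dup': [6, 6]
  After 'drop': [6]
  After 'dup': [6, 6]
  After 'dup': [6, 6, 6]
  After 'push 4': [6, 6, 6, 4]
  After 'push -7': [6, 6, 6, 4, -7]
  After 'push -9': [6, 6, 6, 4, -7, -9]
  After 'drop': [6, 6, 6, 4, -7]
  After 'gt': [6, 6, 6, 1]
Program B final stack: [6, 6, 6, 1]
Same: yes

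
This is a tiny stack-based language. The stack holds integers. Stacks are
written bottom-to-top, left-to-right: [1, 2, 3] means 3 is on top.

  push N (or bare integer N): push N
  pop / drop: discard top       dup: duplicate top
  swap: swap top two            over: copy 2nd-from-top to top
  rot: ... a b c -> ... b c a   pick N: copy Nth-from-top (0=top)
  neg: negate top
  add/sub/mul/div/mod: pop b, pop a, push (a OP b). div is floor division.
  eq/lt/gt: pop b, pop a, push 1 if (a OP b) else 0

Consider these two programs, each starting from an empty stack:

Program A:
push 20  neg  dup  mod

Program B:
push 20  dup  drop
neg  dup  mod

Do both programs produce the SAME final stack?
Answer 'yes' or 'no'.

Program A trace:
  After 'push 20': [20]
  After 'neg': [-20]
  After 'dup': [-20, -20]
  After 'mod': [0]
Program A final stack: [0]

Program B trace:
  After 'push 20': [20]
  After 'dup': [20, 20]
  After 'drop': [20]
  After 'neg': [-20]
  After 'dup': [-20, -20]
  After 'mod': [0]
Program B final stack: [0]
Same: yes

Answer: yes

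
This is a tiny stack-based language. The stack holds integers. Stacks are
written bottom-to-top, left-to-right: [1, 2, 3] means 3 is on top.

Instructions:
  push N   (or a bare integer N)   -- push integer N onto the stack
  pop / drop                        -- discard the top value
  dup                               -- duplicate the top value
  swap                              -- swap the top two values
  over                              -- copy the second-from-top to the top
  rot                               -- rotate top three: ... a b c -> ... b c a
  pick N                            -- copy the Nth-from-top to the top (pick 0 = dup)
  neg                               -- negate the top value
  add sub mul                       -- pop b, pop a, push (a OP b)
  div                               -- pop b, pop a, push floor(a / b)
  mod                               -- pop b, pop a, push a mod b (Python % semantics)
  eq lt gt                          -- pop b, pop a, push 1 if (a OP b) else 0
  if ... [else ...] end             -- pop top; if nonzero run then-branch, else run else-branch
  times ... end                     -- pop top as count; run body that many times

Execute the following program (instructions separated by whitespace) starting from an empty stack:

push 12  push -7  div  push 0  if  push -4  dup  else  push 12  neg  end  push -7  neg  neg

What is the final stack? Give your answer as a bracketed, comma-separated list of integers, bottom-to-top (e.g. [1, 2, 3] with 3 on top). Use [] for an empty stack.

Answer: [-2, -12, -7]

Derivation:
After 'push 12': [12]
After 'push -7': [12, -7]
After 'div': [-2]
After 'push 0': [-2, 0]
After 'if': [-2]
After 'push 12': [-2, 12]
After 'neg': [-2, -12]
After 'push -7': [-2, -12, -7]
After 'neg': [-2, -12, 7]
After 'neg': [-2, -12, -7]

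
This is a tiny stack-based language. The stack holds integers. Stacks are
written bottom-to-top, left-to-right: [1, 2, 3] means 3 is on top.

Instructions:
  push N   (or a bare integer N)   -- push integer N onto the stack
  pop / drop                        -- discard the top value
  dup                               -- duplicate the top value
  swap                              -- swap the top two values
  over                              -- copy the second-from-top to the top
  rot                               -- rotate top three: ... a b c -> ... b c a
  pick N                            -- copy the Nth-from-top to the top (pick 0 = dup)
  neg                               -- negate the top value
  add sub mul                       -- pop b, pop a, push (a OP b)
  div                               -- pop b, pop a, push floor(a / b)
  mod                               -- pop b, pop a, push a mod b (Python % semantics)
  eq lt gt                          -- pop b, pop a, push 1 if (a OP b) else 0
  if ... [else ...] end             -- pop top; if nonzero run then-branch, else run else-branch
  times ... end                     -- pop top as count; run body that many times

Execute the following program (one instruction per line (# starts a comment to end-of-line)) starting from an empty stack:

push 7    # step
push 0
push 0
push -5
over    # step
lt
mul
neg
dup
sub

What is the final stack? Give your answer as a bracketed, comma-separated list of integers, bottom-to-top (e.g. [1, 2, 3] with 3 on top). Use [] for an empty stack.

After 'push 7': [7]
After 'push 0': [7, 0]
After 'push 0': [7, 0, 0]
After 'push -5': [7, 0, 0, -5]
After 'over': [7, 0, 0, -5, 0]
After 'lt': [7, 0, 0, 1]
After 'mul': [7, 0, 0]
After 'neg': [7, 0, 0]
After 'dup': [7, 0, 0, 0]
After 'sub': [7, 0, 0]

Answer: [7, 0, 0]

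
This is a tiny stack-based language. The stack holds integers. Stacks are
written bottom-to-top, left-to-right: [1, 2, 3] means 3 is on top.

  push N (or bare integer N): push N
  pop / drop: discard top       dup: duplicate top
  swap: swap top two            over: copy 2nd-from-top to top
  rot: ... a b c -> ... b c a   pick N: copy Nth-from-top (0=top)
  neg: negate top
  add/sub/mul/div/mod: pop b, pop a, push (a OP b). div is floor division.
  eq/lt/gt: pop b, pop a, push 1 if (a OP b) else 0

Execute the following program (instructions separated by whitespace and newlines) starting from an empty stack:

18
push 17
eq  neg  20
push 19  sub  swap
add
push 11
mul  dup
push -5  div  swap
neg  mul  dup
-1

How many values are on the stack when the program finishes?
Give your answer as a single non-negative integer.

After 'push 18': stack = [18] (depth 1)
After 'push 17': stack = [18, 17] (depth 2)
After 'eq': stack = [0] (depth 1)
After 'neg': stack = [0] (depth 1)
After 'push 20': stack = [0, 20] (depth 2)
After 'push 19': stack = [0, 20, 19] (depth 3)
After 'sub': stack = [0, 1] (depth 2)
After 'swap': stack = [1, 0] (depth 2)
After 'add': stack = [1] (depth 1)
After 'push 11': stack = [1, 11] (depth 2)
After 'mul': stack = [11] (depth 1)
After 'dup': stack = [11, 11] (depth 2)
After 'push -5': stack = [11, 11, -5] (depth 3)
After 'div': stack = [11, -3] (depth 2)
After 'swap': stack = [-3, 11] (depth 2)
After 'neg': stack = [-3, -11] (depth 2)
After 'mul': stack = [33] (depth 1)
After 'dup': stack = [33, 33] (depth 2)
After 'push -1': stack = [33, 33, -1] (depth 3)

Answer: 3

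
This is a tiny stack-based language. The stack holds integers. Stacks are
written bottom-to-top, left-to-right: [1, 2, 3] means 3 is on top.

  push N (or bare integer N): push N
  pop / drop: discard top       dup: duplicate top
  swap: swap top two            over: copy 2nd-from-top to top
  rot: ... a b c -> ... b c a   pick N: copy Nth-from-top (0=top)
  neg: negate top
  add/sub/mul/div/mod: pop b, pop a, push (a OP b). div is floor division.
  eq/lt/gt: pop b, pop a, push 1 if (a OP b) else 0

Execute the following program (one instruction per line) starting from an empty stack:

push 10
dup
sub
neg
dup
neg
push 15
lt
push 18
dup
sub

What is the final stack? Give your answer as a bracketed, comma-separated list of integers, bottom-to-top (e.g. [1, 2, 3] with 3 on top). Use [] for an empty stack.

Answer: [0, 1, 0]

Derivation:
After 'push 10': [10]
After 'dup': [10, 10]
After 'sub': [0]
After 'neg': [0]
After 'dup': [0, 0]
After 'neg': [0, 0]
After 'push 15': [0, 0, 15]
After 'lt': [0, 1]
After 'push 18': [0, 1, 18]
After 'dup': [0, 1, 18, 18]
After 'sub': [0, 1, 0]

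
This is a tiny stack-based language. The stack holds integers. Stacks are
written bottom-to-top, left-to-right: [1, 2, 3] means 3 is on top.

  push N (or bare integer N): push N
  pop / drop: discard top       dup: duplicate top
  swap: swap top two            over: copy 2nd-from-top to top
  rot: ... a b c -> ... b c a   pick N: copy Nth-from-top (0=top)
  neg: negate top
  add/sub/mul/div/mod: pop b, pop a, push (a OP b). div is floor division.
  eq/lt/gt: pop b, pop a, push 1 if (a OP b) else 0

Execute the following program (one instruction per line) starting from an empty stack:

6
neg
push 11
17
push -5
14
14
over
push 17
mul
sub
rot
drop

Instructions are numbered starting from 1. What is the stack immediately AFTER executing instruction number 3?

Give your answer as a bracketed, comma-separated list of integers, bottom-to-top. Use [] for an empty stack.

Answer: [-6, 11]

Derivation:
Step 1 ('6'): [6]
Step 2 ('neg'): [-6]
Step 3 ('push 11'): [-6, 11]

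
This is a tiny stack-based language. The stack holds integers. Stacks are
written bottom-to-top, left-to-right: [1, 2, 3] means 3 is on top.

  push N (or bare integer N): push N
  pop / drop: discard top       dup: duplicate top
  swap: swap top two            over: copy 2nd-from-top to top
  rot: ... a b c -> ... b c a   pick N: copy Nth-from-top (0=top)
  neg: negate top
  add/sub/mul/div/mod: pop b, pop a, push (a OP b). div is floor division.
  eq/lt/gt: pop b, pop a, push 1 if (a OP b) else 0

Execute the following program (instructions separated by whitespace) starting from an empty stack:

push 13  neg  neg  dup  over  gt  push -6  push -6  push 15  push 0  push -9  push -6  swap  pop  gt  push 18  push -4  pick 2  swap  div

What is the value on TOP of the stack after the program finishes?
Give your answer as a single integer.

Answer: -1

Derivation:
After 'push 13': [13]
After 'neg': [-13]
After 'neg': [13]
After 'dup': [13, 13]
After 'over': [13, 13, 13]
After 'gt': [13, 0]
After 'push -6': [13, 0, -6]
After 'push -6': [13, 0, -6, -6]
After 'push 15': [13, 0, -6, -6, 15]
After 'push 0': [13, 0, -6, -6, 15, 0]
After 'push -9': [13, 0, -6, -6, 15, 0, -9]
After 'push -6': [13, 0, -6, -6, 15, 0, -9, -6]
After 'swap': [13, 0, -6, -6, 15, 0, -6, -9]
After 'pop': [13, 0, -6, -6, 15, 0, -6]
After 'gt': [13, 0, -6, -6, 15, 1]
After 'push 18': [13, 0, -6, -6, 15, 1, 18]
After 'push -4': [13, 0, -6, -6, 15, 1, 18, -4]
After 'pick 2': [13, 0, -6, -6, 15, 1, 18, -4, 1]
After 'swap': [13, 0, -6, -6, 15, 1, 18, 1, -4]
After 'div': [13, 0, -6, -6, 15, 1, 18, -1]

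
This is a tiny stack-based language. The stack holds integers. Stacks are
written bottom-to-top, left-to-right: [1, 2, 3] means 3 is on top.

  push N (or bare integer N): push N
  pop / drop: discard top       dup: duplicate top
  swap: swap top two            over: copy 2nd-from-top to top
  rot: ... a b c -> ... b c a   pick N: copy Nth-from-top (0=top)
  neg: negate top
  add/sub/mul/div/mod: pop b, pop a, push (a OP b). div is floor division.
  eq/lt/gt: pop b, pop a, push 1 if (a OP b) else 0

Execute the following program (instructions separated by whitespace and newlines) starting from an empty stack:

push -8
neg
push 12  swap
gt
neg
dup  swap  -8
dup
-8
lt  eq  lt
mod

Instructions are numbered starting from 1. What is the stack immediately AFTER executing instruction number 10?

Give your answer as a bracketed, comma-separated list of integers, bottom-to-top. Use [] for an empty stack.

Answer: [-1, -1, -8, -8]

Derivation:
Step 1 ('push -8'): [-8]
Step 2 ('neg'): [8]
Step 3 ('push 12'): [8, 12]
Step 4 ('swap'): [12, 8]
Step 5 ('gt'): [1]
Step 6 ('neg'): [-1]
Step 7 ('dup'): [-1, -1]
Step 8 ('swap'): [-1, -1]
Step 9 ('-8'): [-1, -1, -8]
Step 10 ('dup'): [-1, -1, -8, -8]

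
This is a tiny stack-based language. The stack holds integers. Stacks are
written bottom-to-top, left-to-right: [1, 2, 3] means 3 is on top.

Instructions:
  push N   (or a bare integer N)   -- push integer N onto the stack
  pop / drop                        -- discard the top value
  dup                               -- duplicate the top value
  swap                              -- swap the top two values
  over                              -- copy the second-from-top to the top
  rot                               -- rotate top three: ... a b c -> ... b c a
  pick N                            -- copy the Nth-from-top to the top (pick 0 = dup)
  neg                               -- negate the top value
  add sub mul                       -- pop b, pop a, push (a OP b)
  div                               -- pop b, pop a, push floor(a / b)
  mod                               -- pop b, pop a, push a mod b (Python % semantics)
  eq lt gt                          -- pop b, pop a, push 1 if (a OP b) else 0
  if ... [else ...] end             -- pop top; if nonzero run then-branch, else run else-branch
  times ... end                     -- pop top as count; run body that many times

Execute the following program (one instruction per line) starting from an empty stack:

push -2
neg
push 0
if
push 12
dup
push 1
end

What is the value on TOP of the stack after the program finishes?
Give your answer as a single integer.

Answer: 2

Derivation:
After 'push -2': [-2]
After 'neg': [2]
After 'push 0': [2, 0]
After 'if': [2]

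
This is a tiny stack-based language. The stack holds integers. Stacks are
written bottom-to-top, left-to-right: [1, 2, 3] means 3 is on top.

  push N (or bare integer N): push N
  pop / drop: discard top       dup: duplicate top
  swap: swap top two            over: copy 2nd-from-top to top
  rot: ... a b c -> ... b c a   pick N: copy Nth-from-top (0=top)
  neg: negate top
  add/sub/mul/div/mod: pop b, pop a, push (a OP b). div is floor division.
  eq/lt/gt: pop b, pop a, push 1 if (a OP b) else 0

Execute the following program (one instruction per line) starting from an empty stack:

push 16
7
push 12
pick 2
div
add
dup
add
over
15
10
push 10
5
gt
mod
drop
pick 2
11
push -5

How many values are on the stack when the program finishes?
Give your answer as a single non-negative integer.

After 'push 16': stack = [16] (depth 1)
After 'push 7': stack = [16, 7] (depth 2)
After 'push 12': stack = [16, 7, 12] (depth 3)
After 'pick 2': stack = [16, 7, 12, 16] (depth 4)
After 'div': stack = [16, 7, 0] (depth 3)
After 'add': stack = [16, 7] (depth 2)
After 'dup': stack = [16, 7, 7] (depth 3)
After 'add': stack = [16, 14] (depth 2)
After 'over': stack = [16, 14, 16] (depth 3)
After 'push 15': stack = [16, 14, 16, 15] (depth 4)
After 'push 10': stack = [16, 14, 16, 15, 10] (depth 5)
After 'push 10': stack = [16, 14, 16, 15, 10, 10] (depth 6)
After 'push 5': stack = [16, 14, 16, 15, 10, 10, 5] (depth 7)
After 'gt': stack = [16, 14, 16, 15, 10, 1] (depth 6)
After 'mod': stack = [16, 14, 16, 15, 0] (depth 5)
After 'drop': stack = [16, 14, 16, 15] (depth 4)
After 'pick 2': stack = [16, 14, 16, 15, 14] (depth 5)
After 'push 11': stack = [16, 14, 16, 15, 14, 11] (depth 6)
After 'push -5': stack = [16, 14, 16, 15, 14, 11, -5] (depth 7)

Answer: 7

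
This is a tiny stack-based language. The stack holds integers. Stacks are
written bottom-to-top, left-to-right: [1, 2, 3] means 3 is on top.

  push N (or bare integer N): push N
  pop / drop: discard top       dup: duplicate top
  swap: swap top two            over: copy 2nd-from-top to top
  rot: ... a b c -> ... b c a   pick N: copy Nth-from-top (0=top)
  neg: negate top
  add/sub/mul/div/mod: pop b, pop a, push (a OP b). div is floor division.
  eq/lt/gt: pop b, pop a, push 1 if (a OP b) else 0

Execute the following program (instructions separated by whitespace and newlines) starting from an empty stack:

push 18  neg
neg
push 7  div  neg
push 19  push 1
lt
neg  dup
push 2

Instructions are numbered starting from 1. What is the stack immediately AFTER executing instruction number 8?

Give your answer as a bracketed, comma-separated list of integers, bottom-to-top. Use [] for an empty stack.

Answer: [-2, 19, 1]

Derivation:
Step 1 ('push 18'): [18]
Step 2 ('neg'): [-18]
Step 3 ('neg'): [18]
Step 4 ('push 7'): [18, 7]
Step 5 ('div'): [2]
Step 6 ('neg'): [-2]
Step 7 ('push 19'): [-2, 19]
Step 8 ('push 1'): [-2, 19, 1]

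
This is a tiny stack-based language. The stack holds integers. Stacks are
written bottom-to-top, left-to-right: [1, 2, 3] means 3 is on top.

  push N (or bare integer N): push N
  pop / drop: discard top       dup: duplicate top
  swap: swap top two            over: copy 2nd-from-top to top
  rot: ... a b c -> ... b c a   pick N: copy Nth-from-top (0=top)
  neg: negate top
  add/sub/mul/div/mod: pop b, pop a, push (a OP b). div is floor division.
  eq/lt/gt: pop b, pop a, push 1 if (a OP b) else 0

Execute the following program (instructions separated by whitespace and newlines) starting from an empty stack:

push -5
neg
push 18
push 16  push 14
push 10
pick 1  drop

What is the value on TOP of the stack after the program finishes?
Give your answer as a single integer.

After 'push -5': [-5]
After 'neg': [5]
After 'push 18': [5, 18]
After 'push 16': [5, 18, 16]
After 'push 14': [5, 18, 16, 14]
After 'push 10': [5, 18, 16, 14, 10]
After 'pick 1': [5, 18, 16, 14, 10, 14]
After 'drop': [5, 18, 16, 14, 10]

Answer: 10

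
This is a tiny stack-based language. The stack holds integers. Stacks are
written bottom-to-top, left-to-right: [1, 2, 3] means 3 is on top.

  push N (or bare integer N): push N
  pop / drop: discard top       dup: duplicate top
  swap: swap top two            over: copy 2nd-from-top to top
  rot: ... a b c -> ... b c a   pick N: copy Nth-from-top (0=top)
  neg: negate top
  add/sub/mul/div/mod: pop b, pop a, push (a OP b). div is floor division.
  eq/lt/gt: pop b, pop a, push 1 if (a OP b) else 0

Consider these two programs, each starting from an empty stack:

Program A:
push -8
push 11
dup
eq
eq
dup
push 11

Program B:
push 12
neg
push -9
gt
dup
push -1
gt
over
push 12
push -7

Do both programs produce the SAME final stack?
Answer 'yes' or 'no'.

Program A trace:
  After 'push -8': [-8]
  After 'push 11': [-8, 11]
  After 'dup': [-8, 11, 11]
  After 'eq': [-8, 1]
  After 'eq': [0]
  After 'dup': [0, 0]
  After 'push 11': [0, 0, 11]
Program A final stack: [0, 0, 11]

Program B trace:
  After 'push 12': [12]
  After 'neg': [-12]
  After 'push -9': [-12, -9]
  After 'gt': [0]
  After 'dup': [0, 0]
  After 'push -1': [0, 0, -1]
  After 'gt': [0, 1]
  After 'over': [0, 1, 0]
  After 'push 12': [0, 1, 0, 12]
  After 'push -7': [0, 1, 0, 12, -7]
Program B final stack: [0, 1, 0, 12, -7]
Same: no

Answer: no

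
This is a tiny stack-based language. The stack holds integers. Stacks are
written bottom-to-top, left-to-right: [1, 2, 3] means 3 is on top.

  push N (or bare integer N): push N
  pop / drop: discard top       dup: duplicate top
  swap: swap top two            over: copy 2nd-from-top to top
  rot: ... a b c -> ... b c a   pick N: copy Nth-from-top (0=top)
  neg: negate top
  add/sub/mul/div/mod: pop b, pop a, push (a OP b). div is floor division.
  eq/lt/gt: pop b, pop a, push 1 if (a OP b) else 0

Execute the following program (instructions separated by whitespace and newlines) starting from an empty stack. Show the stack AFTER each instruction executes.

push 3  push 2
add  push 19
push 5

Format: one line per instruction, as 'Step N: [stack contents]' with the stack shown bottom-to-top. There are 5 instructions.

Step 1: [3]
Step 2: [3, 2]
Step 3: [5]
Step 4: [5, 19]
Step 5: [5, 19, 5]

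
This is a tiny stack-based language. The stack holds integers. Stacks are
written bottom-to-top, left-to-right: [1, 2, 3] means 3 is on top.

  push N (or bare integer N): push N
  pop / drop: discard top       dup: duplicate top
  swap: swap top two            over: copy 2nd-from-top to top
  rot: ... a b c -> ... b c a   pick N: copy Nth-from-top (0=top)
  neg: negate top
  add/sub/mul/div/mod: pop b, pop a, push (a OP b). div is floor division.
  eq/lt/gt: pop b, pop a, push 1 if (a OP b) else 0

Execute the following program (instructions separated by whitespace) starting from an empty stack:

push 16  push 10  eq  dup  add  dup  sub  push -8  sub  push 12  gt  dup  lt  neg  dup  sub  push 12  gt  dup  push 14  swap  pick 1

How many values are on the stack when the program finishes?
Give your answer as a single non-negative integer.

Answer: 4

Derivation:
After 'push 16': stack = [16] (depth 1)
After 'push 10': stack = [16, 10] (depth 2)
After 'eq': stack = [0] (depth 1)
After 'dup': stack = [0, 0] (depth 2)
After 'add': stack = [0] (depth 1)
After 'dup': stack = [0, 0] (depth 2)
After 'sub': stack = [0] (depth 1)
After 'push -8': stack = [0, -8] (depth 2)
After 'sub': stack = [8] (depth 1)
After 'push 12': stack = [8, 12] (depth 2)
  ...
After 'lt': stack = [0] (depth 1)
After 'neg': stack = [0] (depth 1)
After 'dup': stack = [0, 0] (depth 2)
After 'sub': stack = [0] (depth 1)
After 'push 12': stack = [0, 12] (depth 2)
After 'gt': stack = [0] (depth 1)
After 'dup': stack = [0, 0] (depth 2)
After 'push 14': stack = [0, 0, 14] (depth 3)
After 'swap': stack = [0, 14, 0] (depth 3)
After 'pick 1': stack = [0, 14, 0, 14] (depth 4)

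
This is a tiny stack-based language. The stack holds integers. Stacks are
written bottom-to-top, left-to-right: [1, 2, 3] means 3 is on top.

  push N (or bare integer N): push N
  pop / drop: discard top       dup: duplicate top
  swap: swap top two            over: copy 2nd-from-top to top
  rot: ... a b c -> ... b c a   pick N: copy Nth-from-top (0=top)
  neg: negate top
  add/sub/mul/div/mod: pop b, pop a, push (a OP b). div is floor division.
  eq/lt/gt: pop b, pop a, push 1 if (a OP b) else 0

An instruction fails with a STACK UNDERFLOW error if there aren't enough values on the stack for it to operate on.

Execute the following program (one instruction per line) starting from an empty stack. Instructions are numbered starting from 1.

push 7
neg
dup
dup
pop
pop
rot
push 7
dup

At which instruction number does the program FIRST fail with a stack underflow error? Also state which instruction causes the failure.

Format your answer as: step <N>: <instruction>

Answer: step 7: rot

Derivation:
Step 1 ('push 7'): stack = [7], depth = 1
Step 2 ('neg'): stack = [-7], depth = 1
Step 3 ('dup'): stack = [-7, -7], depth = 2
Step 4 ('dup'): stack = [-7, -7, -7], depth = 3
Step 5 ('pop'): stack = [-7, -7], depth = 2
Step 6 ('pop'): stack = [-7], depth = 1
Step 7 ('rot'): needs 3 value(s) but depth is 1 — STACK UNDERFLOW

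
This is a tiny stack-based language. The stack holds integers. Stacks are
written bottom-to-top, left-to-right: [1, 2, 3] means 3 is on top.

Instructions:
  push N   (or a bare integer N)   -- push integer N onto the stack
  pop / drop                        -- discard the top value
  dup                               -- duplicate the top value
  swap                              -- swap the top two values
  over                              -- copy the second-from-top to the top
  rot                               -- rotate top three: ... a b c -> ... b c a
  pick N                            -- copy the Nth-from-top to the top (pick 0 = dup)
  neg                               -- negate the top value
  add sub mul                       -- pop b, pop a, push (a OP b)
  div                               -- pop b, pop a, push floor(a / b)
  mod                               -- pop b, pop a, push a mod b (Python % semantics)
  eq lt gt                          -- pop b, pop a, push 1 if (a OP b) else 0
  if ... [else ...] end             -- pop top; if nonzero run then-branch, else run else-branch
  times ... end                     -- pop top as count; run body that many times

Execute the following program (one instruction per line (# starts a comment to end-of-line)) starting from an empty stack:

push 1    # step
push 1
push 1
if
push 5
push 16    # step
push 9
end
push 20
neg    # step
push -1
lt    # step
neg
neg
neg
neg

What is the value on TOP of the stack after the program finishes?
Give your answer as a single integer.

Answer: 1

Derivation:
After 'push 1': [1]
After 'push 1': [1, 1]
After 'push 1': [1, 1, 1]
After 'if': [1, 1]
After 'push 5': [1, 1, 5]
After 'push 16': [1, 1, 5, 16]
After 'push 9': [1, 1, 5, 16, 9]
After 'push 20': [1, 1, 5, 16, 9, 20]
After 'neg': [1, 1, 5, 16, 9, -20]
After 'push -1': [1, 1, 5, 16, 9, -20, -1]
After 'lt': [1, 1, 5, 16, 9, 1]
After 'neg': [1, 1, 5, 16, 9, -1]
After 'neg': [1, 1, 5, 16, 9, 1]
After 'neg': [1, 1, 5, 16, 9, -1]
After 'neg': [1, 1, 5, 16, 9, 1]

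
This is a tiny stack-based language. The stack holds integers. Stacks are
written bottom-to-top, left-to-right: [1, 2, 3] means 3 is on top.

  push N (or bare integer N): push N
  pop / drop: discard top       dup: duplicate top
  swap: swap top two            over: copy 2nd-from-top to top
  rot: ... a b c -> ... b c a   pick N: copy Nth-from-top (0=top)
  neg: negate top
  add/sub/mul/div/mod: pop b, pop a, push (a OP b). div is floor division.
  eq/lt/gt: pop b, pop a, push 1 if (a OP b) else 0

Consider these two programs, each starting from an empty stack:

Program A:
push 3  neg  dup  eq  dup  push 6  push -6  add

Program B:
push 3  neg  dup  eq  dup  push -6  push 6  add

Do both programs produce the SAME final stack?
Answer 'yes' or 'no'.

Answer: yes

Derivation:
Program A trace:
  After 'push 3': [3]
  After 'neg': [-3]
  After 'dup': [-3, -3]
  After 'eq': [1]
  After 'dup': [1, 1]
  After 'push 6': [1, 1, 6]
  After 'push -6': [1, 1, 6, -6]
  After 'add': [1, 1, 0]
Program A final stack: [1, 1, 0]

Program B trace:
  After 'push 3': [3]
  After 'neg': [-3]
  After 'dup': [-3, -3]
  After 'eq': [1]
  After 'dup': [1, 1]
  After 'push -6': [1, 1, -6]
  After 'push 6': [1, 1, -6, 6]
  After 'add': [1, 1, 0]
Program B final stack: [1, 1, 0]
Same: yes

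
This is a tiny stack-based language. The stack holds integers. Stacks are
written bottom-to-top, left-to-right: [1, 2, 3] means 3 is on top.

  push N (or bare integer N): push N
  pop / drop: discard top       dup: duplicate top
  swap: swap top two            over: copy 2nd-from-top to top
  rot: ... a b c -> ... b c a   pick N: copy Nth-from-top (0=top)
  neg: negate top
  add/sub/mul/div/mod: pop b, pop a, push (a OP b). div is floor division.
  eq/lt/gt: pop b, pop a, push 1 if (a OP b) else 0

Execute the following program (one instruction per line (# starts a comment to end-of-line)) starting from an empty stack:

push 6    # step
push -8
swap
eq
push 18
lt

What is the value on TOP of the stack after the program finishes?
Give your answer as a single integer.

After 'push 6': [6]
After 'push -8': [6, -8]
After 'swap': [-8, 6]
After 'eq': [0]
After 'push 18': [0, 18]
After 'lt': [1]

Answer: 1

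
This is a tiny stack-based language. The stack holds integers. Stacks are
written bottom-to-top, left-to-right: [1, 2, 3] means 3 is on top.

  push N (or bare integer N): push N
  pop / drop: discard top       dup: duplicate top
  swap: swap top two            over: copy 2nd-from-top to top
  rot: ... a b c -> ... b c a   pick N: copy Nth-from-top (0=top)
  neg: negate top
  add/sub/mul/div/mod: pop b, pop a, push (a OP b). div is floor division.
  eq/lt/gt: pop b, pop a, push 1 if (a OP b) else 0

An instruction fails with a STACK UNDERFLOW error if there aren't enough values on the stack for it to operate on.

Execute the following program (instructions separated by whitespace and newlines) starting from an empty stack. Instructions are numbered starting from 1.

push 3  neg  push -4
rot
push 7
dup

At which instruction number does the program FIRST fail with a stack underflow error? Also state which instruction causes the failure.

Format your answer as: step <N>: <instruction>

Answer: step 4: rot

Derivation:
Step 1 ('push 3'): stack = [3], depth = 1
Step 2 ('neg'): stack = [-3], depth = 1
Step 3 ('push -4'): stack = [-3, -4], depth = 2
Step 4 ('rot'): needs 3 value(s) but depth is 2 — STACK UNDERFLOW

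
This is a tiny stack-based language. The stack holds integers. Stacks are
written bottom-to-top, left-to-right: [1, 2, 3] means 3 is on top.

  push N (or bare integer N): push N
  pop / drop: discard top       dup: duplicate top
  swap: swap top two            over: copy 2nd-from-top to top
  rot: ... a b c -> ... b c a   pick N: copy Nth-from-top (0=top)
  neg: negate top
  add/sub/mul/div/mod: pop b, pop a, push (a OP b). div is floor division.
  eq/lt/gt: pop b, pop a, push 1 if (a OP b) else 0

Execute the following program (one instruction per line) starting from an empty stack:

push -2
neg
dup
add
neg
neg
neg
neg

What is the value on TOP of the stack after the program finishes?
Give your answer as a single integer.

Answer: 4

Derivation:
After 'push -2': [-2]
After 'neg': [2]
After 'dup': [2, 2]
After 'add': [4]
After 'neg': [-4]
After 'neg': [4]
After 'neg': [-4]
After 'neg': [4]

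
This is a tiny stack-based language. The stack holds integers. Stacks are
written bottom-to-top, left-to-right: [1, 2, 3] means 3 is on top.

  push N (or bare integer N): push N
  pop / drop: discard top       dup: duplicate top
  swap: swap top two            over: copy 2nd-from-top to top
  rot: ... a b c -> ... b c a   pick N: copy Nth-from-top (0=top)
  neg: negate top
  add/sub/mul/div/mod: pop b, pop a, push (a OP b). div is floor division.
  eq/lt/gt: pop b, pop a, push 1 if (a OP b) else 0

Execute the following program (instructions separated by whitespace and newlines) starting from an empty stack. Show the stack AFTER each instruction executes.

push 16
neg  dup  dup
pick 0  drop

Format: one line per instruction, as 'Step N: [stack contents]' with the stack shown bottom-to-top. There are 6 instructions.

Step 1: [16]
Step 2: [-16]
Step 3: [-16, -16]
Step 4: [-16, -16, -16]
Step 5: [-16, -16, -16, -16]
Step 6: [-16, -16, -16]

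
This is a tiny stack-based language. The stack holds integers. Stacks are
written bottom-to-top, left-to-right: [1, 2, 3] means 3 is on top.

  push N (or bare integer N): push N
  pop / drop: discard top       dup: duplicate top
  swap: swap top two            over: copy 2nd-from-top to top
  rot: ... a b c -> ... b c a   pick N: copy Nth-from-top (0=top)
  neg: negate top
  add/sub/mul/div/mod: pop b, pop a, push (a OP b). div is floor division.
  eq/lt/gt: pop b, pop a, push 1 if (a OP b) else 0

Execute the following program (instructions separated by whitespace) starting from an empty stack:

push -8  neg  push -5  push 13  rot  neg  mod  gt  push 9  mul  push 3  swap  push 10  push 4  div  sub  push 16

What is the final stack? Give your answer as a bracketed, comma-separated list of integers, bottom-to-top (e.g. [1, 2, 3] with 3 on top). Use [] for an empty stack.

After 'push -8': [-8]
After 'neg': [8]
After 'push -5': [8, -5]
After 'push 13': [8, -5, 13]
After 'rot': [-5, 13, 8]
After 'neg': [-5, 13, -8]
After 'mod': [-5, -3]
After 'gt': [0]
After 'push 9': [0, 9]
After 'mul': [0]
After 'push 3': [0, 3]
After 'swap': [3, 0]
After 'push 10': [3, 0, 10]
After 'push 4': [3, 0, 10, 4]
After 'div': [3, 0, 2]
After 'sub': [3, -2]
After 'push 16': [3, -2, 16]

Answer: [3, -2, 16]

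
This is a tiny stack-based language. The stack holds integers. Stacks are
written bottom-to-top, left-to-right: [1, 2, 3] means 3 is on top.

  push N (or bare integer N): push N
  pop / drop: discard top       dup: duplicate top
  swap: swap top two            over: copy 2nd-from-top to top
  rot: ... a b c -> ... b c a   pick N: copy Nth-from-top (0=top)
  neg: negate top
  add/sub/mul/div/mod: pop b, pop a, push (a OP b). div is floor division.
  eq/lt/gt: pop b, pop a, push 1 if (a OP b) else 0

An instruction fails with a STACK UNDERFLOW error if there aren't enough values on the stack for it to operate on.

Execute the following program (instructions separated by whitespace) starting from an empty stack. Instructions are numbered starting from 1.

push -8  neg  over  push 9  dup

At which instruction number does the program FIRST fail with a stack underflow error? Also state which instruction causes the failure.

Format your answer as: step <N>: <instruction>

Step 1 ('push -8'): stack = [-8], depth = 1
Step 2 ('neg'): stack = [8], depth = 1
Step 3 ('over'): needs 2 value(s) but depth is 1 — STACK UNDERFLOW

Answer: step 3: over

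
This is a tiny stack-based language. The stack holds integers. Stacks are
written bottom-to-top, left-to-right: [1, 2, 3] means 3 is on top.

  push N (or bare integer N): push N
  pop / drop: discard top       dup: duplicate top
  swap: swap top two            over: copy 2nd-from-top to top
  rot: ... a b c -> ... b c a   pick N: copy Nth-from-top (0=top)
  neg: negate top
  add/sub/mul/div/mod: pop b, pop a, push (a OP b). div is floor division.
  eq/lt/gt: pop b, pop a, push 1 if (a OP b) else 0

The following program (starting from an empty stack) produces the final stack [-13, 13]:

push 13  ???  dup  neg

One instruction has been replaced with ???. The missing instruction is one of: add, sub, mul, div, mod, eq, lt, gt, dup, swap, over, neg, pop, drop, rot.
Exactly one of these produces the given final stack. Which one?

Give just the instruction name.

Stack before ???: [13]
Stack after ???:  [-13]
The instruction that transforms [13] -> [-13] is: neg

Answer: neg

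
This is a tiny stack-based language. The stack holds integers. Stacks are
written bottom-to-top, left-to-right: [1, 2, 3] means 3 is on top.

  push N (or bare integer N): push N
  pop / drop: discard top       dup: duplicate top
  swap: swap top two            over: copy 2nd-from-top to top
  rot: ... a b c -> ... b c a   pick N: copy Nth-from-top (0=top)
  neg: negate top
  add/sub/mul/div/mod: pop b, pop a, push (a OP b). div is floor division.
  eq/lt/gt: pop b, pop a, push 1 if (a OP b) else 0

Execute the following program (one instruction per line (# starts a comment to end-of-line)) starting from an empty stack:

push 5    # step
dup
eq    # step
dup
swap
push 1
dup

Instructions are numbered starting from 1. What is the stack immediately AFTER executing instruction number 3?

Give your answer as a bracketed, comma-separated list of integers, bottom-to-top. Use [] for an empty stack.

Step 1 ('push 5'): [5]
Step 2 ('dup'): [5, 5]
Step 3 ('eq'): [1]

Answer: [1]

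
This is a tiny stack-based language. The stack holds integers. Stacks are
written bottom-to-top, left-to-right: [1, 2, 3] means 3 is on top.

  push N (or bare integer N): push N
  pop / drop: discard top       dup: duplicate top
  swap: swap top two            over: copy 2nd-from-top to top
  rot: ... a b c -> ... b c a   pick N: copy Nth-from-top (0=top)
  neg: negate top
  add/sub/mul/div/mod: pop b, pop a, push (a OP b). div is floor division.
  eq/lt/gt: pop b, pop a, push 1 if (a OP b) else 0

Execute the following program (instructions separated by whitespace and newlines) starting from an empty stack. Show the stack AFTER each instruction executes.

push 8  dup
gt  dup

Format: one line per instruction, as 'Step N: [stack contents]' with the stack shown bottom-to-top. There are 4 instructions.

Step 1: [8]
Step 2: [8, 8]
Step 3: [0]
Step 4: [0, 0]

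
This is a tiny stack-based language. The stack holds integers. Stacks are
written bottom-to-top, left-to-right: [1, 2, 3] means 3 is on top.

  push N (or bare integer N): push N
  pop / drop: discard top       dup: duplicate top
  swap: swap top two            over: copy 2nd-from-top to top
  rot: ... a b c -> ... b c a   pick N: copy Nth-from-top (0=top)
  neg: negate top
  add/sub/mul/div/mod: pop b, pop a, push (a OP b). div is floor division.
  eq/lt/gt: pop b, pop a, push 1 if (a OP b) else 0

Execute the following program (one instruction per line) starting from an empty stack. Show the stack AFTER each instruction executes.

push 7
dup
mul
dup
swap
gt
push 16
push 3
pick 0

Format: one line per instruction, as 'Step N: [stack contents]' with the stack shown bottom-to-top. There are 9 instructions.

Step 1: [7]
Step 2: [7, 7]
Step 3: [49]
Step 4: [49, 49]
Step 5: [49, 49]
Step 6: [0]
Step 7: [0, 16]
Step 8: [0, 16, 3]
Step 9: [0, 16, 3, 3]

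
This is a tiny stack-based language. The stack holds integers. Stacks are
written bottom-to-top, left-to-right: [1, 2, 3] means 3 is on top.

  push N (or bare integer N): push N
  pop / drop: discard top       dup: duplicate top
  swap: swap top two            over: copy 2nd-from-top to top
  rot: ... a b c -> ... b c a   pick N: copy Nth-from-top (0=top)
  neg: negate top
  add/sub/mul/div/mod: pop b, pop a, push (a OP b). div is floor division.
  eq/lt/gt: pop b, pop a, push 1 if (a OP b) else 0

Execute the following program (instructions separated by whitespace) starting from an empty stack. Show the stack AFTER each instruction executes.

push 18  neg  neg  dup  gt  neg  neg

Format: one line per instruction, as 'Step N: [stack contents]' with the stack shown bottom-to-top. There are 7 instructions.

Step 1: [18]
Step 2: [-18]
Step 3: [18]
Step 4: [18, 18]
Step 5: [0]
Step 6: [0]
Step 7: [0]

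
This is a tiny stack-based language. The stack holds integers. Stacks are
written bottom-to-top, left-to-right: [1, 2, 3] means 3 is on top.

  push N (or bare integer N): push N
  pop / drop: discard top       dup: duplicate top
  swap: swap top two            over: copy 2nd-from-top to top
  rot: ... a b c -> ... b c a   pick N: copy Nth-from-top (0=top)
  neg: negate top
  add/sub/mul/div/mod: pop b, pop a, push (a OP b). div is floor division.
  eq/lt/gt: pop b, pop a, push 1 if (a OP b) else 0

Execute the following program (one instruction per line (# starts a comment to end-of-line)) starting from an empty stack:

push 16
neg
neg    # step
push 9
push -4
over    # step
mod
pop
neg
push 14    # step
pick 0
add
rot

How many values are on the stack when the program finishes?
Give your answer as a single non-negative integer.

Answer: 3

Derivation:
After 'push 16': stack = [16] (depth 1)
After 'neg': stack = [-16] (depth 1)
After 'neg': stack = [16] (depth 1)
After 'push 9': stack = [16, 9] (depth 2)
After 'push -4': stack = [16, 9, -4] (depth 3)
After 'over': stack = [16, 9, -4, 9] (depth 4)
After 'mod': stack = [16, 9, 5] (depth 3)
After 'pop': stack = [16, 9] (depth 2)
After 'neg': stack = [16, -9] (depth 2)
After 'push 14': stack = [16, -9, 14] (depth 3)
After 'pick 0': stack = [16, -9, 14, 14] (depth 4)
After 'add': stack = [16, -9, 28] (depth 3)
After 'rot': stack = [-9, 28, 16] (depth 3)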